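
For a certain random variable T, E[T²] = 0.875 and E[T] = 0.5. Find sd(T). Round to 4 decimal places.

0.7906

Var(T) = 0.875 − (0.5)² = 0.625
sd(T) = √0.625 ≈ 0.7906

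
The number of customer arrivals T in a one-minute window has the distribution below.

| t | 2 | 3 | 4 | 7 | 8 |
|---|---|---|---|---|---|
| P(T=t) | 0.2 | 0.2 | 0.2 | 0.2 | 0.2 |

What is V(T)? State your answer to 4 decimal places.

E[T] = (2)(0.2) + (3)(0.2) + (4)(0.2) + (7)(0.2) + (8)(0.2) = 4.8
E[T²] = (2)²(0.2) + (3)²(0.2) + (4)²(0.2) + (7)²(0.2) + (8)²(0.2) = 28.4
V(T) = E[T²] − (E[T])² = 28.4 − (4.8)² = 5.36

5.3600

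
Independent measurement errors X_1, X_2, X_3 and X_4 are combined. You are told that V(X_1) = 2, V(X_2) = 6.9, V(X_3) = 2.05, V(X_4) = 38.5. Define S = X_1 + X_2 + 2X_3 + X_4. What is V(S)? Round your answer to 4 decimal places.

By independence, V(S) = (1)²V(X_1) + (1)²V(X_2) + (2)²V(X_3) + (1)²V(X_4)
= (1)²·2 + (1)²·6.9 + (2)²·2.05 + (1)²·38.5 = 55.6

55.6000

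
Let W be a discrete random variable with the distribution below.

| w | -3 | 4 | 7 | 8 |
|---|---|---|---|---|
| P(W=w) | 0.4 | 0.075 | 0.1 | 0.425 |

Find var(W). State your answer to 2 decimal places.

26.66

E[W] = (-3)(0.4) + (4)(0.075) + (7)(0.1) + (8)(0.425) = 3.2
E[W²] = (-3)²(0.4) + (4)²(0.075) + (7)²(0.1) + (8)²(0.425) = 36.9
var(W) = E[W²] − (E[W])² = 36.9 − (3.2)² = 26.66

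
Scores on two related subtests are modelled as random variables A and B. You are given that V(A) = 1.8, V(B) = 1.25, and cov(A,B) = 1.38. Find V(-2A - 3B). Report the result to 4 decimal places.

V(-2A - 3B) = (-2)²·V(A) + (-3)²·V(B) + 2·(-2)·(-3)·cov(A,B)
= 4·1.8 + 9·1.25 + 12·1.38 = 35.01

35.0100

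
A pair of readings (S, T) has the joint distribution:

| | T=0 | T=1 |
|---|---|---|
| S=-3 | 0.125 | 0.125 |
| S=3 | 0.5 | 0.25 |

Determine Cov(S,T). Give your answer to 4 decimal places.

-0.1875

E[S] = 1.5,  E[T] = 0.375
E[ST] = 0.375
Cov(S,T) = E[ST] − E[S]E[T] = 0.375 − (1.5)(0.375) = -0.1875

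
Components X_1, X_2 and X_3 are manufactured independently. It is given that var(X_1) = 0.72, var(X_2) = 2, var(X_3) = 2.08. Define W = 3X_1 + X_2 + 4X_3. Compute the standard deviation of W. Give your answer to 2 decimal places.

6.46

By independence, var(W) = (3)²var(X_1) + (1)²var(X_2) + (4)²var(X_3)
= (3)²·0.72 + (1)²·2 + (4)²·2.08 = 41.76
sd(W) = √41.76 ≈ 6.46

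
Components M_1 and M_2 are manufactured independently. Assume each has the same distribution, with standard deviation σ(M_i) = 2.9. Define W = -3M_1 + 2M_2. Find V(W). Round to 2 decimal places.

V(M_i) = (2.9)² = 8.41
By independence, V(W) = (-3)²V(M_1) + (2)²V(M_2)
= (-3)²·8.41 + (2)²·8.41 = 109.33

109.33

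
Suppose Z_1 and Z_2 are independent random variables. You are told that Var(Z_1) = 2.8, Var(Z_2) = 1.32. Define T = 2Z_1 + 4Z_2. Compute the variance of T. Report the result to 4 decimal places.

32.3200

By independence, Var(T) = (2)²Var(Z_1) + (4)²Var(Z_2)
= (2)²·2.8 + (4)²·1.32 = 32.32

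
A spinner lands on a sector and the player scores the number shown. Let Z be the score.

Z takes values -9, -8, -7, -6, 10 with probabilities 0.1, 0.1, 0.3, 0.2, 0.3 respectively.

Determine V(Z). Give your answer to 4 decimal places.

E[Z] = (-9)(0.1) + (-8)(0.1) + (-7)(0.3) + (-6)(0.2) + (10)(0.3) = -2
E[Z²] = (-9)²(0.1) + (-8)²(0.1) + (-7)²(0.3) + (-6)²(0.2) + (10)²(0.3) = 66.4
V(Z) = E[Z²] − (E[Z])² = 66.4 − (-2)² = 62.4

62.4000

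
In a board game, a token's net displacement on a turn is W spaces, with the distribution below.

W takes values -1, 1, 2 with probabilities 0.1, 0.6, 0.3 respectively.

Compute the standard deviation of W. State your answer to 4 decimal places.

0.8307

E[W] = (-1)(0.1) + (1)(0.6) + (2)(0.3) = 1.1
E[W²] = (-1)²(0.1) + (1)²(0.6) + (2)²(0.3) = 1.9
V(W) = E[W²] − (E[W])² = 1.9 − (1.1)² = 0.69
SD(W) = √0.69 ≈ 0.8307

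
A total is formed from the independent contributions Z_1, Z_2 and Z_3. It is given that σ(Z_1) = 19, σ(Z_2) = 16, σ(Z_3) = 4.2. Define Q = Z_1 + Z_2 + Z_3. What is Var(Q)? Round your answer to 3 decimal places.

634.640

Var(Z_1) = 361, Var(Z_2) = 256, Var(Z_3) = 17.64
By independence, Var(Q) = (1)²Var(Z_1) + (1)²Var(Z_2) + (1)²Var(Z_3)
= (1)²·361 + (1)²·256 + (1)²·17.64 = 634.64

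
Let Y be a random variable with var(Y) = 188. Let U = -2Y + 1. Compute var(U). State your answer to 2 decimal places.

var(-2Y + 1) = (-2)²·var(Y) = 4·188 = 752

752.00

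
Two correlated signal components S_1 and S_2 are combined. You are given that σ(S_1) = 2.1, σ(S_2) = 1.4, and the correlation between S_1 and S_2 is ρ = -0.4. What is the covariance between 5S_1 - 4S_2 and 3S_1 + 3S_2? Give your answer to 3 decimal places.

V(S_1) = (2.1)² = 4.41;  V(S_2) = (1.4)² = 1.96
cov(S_1,S_2) = ρ·σ(S_1)·σ(S_2) = -0.4·2.1·1.4 = -1.176
cov(5S_1 - 4S_2, 3S_1 + 3S_2) = (5)(3)V(S_1) + (-4)(3)V(S_2) + [(5)(3) + (-4)(3)]cov(S_1,S_2)
= 15·4.41 + -12·1.96 + 3·-1.176 = 39.102

39.102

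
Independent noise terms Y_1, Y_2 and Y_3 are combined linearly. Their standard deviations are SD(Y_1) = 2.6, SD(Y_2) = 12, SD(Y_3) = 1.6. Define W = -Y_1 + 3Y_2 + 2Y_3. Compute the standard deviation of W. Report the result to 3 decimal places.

36.235

Var(Y_1) = 6.76, Var(Y_2) = 144, Var(Y_3) = 2.56
By independence, Var(W) = (-1)²Var(Y_1) + (3)²Var(Y_2) + (2)²Var(Y_3)
= (-1)²·6.76 + (3)²·144 + (2)²·2.56 = 1313
SD(W) = √1313 ≈ 36.235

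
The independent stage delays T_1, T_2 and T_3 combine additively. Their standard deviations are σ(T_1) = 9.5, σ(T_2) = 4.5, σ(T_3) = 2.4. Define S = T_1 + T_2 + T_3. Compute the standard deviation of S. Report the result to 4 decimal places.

10.7824

V(T_1) = 90.25, V(T_2) = 20.25, V(T_3) = 5.76
By independence, V(S) = (1)²V(T_1) + (1)²V(T_2) + (1)²V(T_3)
= (1)²·90.25 + (1)²·20.25 + (1)²·5.76 = 116.26
σ(S) = √116.26 ≈ 10.7824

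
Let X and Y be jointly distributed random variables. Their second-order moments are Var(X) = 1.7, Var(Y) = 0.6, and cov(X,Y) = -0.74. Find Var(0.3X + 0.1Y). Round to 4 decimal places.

Var(0.3X + 0.1Y) = (0.3)²·Var(X) + (0.1)²·Var(Y) + 2·(0.3)·(0.1)·cov(X,Y)
= 0.09·1.7 + 0.01·0.6 + 0.06·-0.74 = 0.1146

0.1146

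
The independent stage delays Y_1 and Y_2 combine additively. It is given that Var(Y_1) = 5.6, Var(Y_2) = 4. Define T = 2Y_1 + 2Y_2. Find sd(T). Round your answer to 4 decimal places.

6.1968

By independence, Var(T) = (2)²Var(Y_1) + (2)²Var(Y_2)
= (2)²·5.6 + (2)²·4 = 38.4
sd(T) = √38.4 ≈ 6.1968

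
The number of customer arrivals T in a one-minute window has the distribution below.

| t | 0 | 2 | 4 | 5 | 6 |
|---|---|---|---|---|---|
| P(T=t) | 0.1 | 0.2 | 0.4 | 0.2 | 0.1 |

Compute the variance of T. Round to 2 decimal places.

E[T] = (0)(0.1) + (2)(0.2) + (4)(0.4) + (5)(0.2) + (6)(0.1) = 3.6
E[T²] = (0)²(0.1) + (2)²(0.2) + (4)²(0.4) + (5)²(0.2) + (6)²(0.1) = 15.8
Var(T) = E[T²] − (E[T])² = 15.8 − (3.6)² = 2.84

2.84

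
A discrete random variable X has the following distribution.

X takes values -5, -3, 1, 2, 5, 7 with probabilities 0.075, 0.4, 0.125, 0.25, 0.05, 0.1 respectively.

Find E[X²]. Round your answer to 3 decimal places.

12.750

E[X²] = (-5)²(0.075) + (-3)²(0.4) + (1)²(0.125) + (2)²(0.25) + (5)²(0.05) + (7)²(0.1) = 12.75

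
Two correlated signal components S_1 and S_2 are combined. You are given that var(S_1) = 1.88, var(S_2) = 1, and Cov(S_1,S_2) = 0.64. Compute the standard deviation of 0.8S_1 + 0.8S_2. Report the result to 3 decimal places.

var(0.8S_1 + 0.8S_2) = (0.8)²·var(S_1) + (0.8)²·var(S_2) + 2·(0.8)·(0.8)·Cov(S_1,S_2)
= 0.64·1.88 + 0.64·1 + 1.28·0.64 = 2.6624
SD(0.8S_1 + 0.8S_2) = √2.6624 ≈ 1.632

1.632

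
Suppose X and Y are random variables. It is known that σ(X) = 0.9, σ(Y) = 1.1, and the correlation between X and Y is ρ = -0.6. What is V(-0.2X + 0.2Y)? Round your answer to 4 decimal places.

0.1283

V(X) = (0.9)² = 0.81;  V(Y) = (1.1)² = 1.21
cov(X,Y) = ρ·σ(X)·σ(Y) = -0.6·0.9·1.1 = -0.594
V(-0.2X + 0.2Y) = (-0.2)²·V(X) + (0.2)²·V(Y) + 2·(-0.2)·(0.2)·cov(X,Y)
= 0.04·0.81 + 0.04·1.21 + -0.08·-0.594 = 0.12832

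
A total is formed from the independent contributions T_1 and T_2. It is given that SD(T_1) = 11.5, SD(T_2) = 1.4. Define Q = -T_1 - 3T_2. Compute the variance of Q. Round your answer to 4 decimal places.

Var(T_1) = 132.25, Var(T_2) = 1.96
By independence, Var(Q) = (-1)²Var(T_1) + (-3)²Var(T_2)
= (-1)²·132.25 + (-3)²·1.96 = 149.89

149.8900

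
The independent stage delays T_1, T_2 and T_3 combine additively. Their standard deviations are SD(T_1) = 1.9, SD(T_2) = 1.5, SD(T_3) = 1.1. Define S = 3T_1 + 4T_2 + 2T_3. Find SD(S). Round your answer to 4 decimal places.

8.5633

Var(T_1) = 3.61, Var(T_2) = 2.25, Var(T_3) = 1.21
By independence, Var(S) = (3)²Var(T_1) + (4)²Var(T_2) + (2)²Var(T_3)
= (3)²·3.61 + (4)²·2.25 + (2)²·1.21 = 73.33
SD(S) = √73.33 ≈ 8.5633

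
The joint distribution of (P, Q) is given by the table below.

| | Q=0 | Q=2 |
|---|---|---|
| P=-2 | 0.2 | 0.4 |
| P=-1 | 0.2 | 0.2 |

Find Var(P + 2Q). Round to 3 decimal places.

E[P] = -1.6,  E[Q] = 1.2,  E[PQ] = -2
Var(P) = 2.8 − (-1.6)² = 0.24;  Var(Q) = 2.4 − (1.2)² = 0.96
cov(P,Q) = -2 − (-1.6)(1.2) = -0.08
Var(P + 2Q) = (1)²·0.24 + (2)²·0.96 + 2·(1)·(2)·-0.08 = 3.76

3.760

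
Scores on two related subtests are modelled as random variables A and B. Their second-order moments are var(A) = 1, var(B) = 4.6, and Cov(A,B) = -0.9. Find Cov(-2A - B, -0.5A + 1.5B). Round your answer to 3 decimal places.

-3.650

Cov(-2A - B, -0.5A + 1.5B) = (-2)(-0.5)var(A) + (-1)(1.5)var(B) + [(-2)(1.5) + (-1)(-0.5)]Cov(A,B)
= 1·1 + -1.5·4.6 + -2.5·-0.9 = -3.65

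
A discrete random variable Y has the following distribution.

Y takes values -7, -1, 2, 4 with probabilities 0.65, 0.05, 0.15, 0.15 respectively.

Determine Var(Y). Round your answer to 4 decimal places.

E[Y] = (-7)(0.65) + (-1)(0.05) + (2)(0.15) + (4)(0.15) = -3.7
E[Y²] = (-7)²(0.65) + (-1)²(0.05) + (2)²(0.15) + (4)²(0.15) = 34.9
Var(Y) = E[Y²] − (E[Y])² = 34.9 − (-3.7)² = 21.21

21.2100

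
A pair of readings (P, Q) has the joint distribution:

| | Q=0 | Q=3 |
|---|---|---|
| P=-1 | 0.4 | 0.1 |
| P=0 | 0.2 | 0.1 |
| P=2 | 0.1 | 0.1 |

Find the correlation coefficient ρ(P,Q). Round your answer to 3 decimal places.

E[P] = -0.1,  E[Q] = 0.9
E[PQ] = 0.3
cov(P,Q) = E[PQ] − E[P]E[Q] = 0.3 − (-0.1)(0.9) = 0.39
Var(P) = 1.29,  Var(Q) = 1.89
ρ = 0.39 / √(1.29·1.89) ≈ 0.250

0.250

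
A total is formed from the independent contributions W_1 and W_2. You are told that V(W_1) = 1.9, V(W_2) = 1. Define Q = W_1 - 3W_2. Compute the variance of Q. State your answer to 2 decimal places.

By independence, V(Q) = (1)²V(W_1) + (-3)²V(W_2)
= (1)²·1.9 + (-3)²·1 = 10.9

10.90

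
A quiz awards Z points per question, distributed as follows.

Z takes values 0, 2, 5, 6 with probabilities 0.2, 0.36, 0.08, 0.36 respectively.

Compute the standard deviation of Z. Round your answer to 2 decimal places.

E[Z] = (0)(0.2) + (2)(0.36) + (5)(0.08) + (6)(0.36) = 3.28
E[Z²] = (0)²(0.2) + (2)²(0.36) + (5)²(0.08) + (6)²(0.36) = 16.4
var(Z) = E[Z²] − (E[Z])² = 16.4 − (3.28)² = 5.6416
σ(Z) = √5.6416 ≈ 2.38

2.38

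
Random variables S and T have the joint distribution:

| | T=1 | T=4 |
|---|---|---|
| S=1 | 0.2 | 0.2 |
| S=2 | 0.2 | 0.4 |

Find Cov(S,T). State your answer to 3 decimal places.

E[S] = 1.6,  E[T] = 2.8
E[ST] = 4.6
Cov(S,T) = E[ST] − E[S]E[T] = 4.6 − (1.6)(2.8) = 0.12

0.120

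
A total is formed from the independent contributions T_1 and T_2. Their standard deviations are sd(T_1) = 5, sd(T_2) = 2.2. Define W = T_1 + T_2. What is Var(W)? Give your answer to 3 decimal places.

29.840

Var(T_1) = 25, Var(T_2) = 4.84
By independence, Var(W) = (1)²Var(T_1) + (1)²Var(T_2)
= (1)²·25 + (1)²·4.84 = 29.84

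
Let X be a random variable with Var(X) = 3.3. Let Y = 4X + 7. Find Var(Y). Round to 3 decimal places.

Var(4X + 7) = (4)²·Var(X) = 16·3.3 = 52.8

52.800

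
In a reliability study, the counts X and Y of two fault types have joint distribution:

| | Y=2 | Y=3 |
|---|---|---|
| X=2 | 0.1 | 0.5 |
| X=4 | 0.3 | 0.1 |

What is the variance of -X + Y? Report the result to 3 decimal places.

1.760

E[X] = 2.8,  E[Y] = 2.6,  E[XY] = 7
Var(X) = 8.8 − (2.8)² = 0.96;  Var(Y) = 7 − (2.6)² = 0.24
Cov(X,Y) = 7 − (2.8)(2.6) = -0.28
Var(-X + Y) = (-1)²·0.96 + (1)²·0.24 + 2·(-1)·(1)·-0.28 = 1.76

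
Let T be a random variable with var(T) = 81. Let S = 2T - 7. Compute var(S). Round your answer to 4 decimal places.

var(2T - 7) = (2)²·var(T) = 4·81 = 324

324.0000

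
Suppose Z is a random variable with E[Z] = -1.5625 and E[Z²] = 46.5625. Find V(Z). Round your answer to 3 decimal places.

44.121

V(Z) = 46.5625 − (-1.5625)² = 44.12109375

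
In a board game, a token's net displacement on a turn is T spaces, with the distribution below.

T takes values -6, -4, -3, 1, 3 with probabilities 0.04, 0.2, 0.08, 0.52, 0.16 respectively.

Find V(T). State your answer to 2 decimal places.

E[T] = (-6)(0.04) + (-4)(0.2) + (-3)(0.08) + (1)(0.52) + (3)(0.16) = -0.28
E[T²] = (-6)²(0.04) + (-4)²(0.2) + (-3)²(0.08) + (1)²(0.52) + (3)²(0.16) = 7.32
V(T) = E[T²] − (E[T])² = 7.32 − (-0.28)² = 7.2416

7.24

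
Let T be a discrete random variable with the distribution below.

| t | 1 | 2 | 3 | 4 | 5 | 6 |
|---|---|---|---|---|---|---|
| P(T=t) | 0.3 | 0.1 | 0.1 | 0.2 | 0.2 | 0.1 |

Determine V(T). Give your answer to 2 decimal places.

3.16

E[T] = (1)(0.3) + (2)(0.1) + (3)(0.1) + (4)(0.2) + (5)(0.2) + (6)(0.1) = 3.2
E[T²] = (1)²(0.3) + (2)²(0.1) + (3)²(0.1) + (4)²(0.2) + (5)²(0.2) + (6)²(0.1) = 13.4
V(T) = E[T²] − (E[T])² = 13.4 − (3.2)² = 3.16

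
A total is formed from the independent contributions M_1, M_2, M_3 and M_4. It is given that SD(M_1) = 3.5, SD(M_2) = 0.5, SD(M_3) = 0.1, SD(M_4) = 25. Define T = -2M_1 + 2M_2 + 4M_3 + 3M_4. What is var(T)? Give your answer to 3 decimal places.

5675.160

var(M_1) = 12.25, var(M_2) = 0.25, var(M_3) = 0.01, var(M_4) = 625
By independence, var(T) = (-2)²var(M_1) + (2)²var(M_2) + (4)²var(M_3) + (3)²var(M_4)
= (-2)²·12.25 + (2)²·0.25 + (4)²·0.01 + (3)²·625 = 5675.16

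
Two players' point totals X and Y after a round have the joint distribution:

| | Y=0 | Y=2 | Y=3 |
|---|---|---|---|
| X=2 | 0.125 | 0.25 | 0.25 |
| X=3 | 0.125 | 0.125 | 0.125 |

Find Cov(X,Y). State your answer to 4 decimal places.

-0.0781

E[X] = 2.375,  E[Y] = 1.875
E[XY] = 4.375
Cov(X,Y) = E[XY] − E[X]E[Y] = 4.375 − (2.375)(1.875) = -0.078125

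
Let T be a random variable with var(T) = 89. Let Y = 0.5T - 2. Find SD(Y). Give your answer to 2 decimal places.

var(0.5T - 2) = (0.5)²·89 = 22.25
SD(Y) = √22.25 ≈ 4.72

4.72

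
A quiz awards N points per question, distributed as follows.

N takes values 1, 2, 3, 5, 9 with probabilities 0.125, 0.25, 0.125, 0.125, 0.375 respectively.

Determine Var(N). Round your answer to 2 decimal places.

10.75

E[N] = (1)(0.125) + (2)(0.25) + (3)(0.125) + (5)(0.125) + (9)(0.375) = 5
E[N²] = (1)²(0.125) + (2)²(0.25) + (3)²(0.125) + (5)²(0.125) + (9)²(0.375) = 35.75
Var(N) = E[N²] − (E[N])² = 35.75 − (5)² = 10.75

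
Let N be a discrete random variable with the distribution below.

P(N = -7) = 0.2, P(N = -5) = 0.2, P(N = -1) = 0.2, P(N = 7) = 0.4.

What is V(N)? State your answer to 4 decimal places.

34.5600

E[N] = (-7)(0.2) + (-5)(0.2) + (-1)(0.2) + (7)(0.4) = 0.2
E[N²] = (-7)²(0.2) + (-5)²(0.2) + (-1)²(0.2) + (7)²(0.4) = 34.6
V(N) = E[N²] − (E[N])² = 34.6 − (0.2)² = 34.56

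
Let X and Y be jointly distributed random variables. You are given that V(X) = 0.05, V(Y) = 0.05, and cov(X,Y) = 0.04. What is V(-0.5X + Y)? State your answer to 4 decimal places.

V(-0.5X + Y) = (-0.5)²·V(X) + (1)²·V(Y) + 2·(-0.5)·(1)·cov(X,Y)
= 0.25·0.05 + 1·0.05 + -1·0.04 = 0.0225

0.0225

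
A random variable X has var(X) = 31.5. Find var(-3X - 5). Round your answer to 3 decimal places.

283.500

var(-3X - 5) = (-3)²·var(X) = 9·31.5 = 283.5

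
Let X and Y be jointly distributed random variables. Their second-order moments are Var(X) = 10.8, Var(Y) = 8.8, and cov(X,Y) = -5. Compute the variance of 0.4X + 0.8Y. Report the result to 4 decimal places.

4.1600

Var(0.4X + 0.8Y) = (0.4)²·Var(X) + (0.8)²·Var(Y) + 2·(0.4)·(0.8)·cov(X,Y)
= 0.16·10.8 + 0.64·8.8 + 0.64·-5 = 4.16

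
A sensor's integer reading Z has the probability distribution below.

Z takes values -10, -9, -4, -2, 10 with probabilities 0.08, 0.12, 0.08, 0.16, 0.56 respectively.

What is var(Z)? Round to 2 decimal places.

E[Z] = (-10)(0.08) + (-9)(0.12) + (-4)(0.08) + (-2)(0.16) + (10)(0.56) = 3.08
E[Z²] = (-10)²(0.08) + (-9)²(0.12) + (-4)²(0.08) + (-2)²(0.16) + (10)²(0.56) = 75.64
var(Z) = E[Z²] − (E[Z])² = 75.64 − (3.08)² = 66.1536

66.15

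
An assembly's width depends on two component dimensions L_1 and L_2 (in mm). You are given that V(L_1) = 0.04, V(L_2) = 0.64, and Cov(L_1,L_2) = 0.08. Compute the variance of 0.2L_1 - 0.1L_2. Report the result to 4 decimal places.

0.0048

V(0.2L_1 - 0.1L_2) = (0.2)²·V(L_1) + (-0.1)²·V(L_2) + 2·(0.2)·(-0.1)·Cov(L_1,L_2)
= 0.04·0.04 + 0.01·0.64 + -0.04·0.08 = 0.0048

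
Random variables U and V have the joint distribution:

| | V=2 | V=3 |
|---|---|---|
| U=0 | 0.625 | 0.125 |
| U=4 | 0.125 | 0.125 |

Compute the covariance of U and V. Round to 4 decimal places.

0.2500

E[U] = 1,  E[V] = 2.25
E[UV] = 2.5
cov(U,V) = E[UV] − E[U]E[V] = 2.5 − (1)(2.25) = 0.25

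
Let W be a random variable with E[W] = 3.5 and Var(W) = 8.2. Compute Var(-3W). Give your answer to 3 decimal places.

73.800

Var(-3W) = (-3)²·Var(W) = 9·8.2 = 73.8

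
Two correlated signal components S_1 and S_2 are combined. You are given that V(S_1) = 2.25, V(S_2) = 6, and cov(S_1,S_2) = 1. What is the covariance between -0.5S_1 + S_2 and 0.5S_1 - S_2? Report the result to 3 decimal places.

cov(-0.5S_1 + S_2, 0.5S_1 - S_2) = (-0.5)(0.5)V(S_1) + (1)(-1)V(S_2) + [(-0.5)(-1) + (1)(0.5)]cov(S_1,S_2)
= -0.25·2.25 + -1·6 + 1·1 = -5.5625

-5.563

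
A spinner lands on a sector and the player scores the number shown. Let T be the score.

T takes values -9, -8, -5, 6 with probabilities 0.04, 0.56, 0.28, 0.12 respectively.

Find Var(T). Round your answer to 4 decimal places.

19.9296

E[T] = (-9)(0.04) + (-8)(0.56) + (-5)(0.28) + (6)(0.12) = -5.52
E[T²] = (-9)²(0.04) + (-8)²(0.56) + (-5)²(0.28) + (6)²(0.12) = 50.4
Var(T) = E[T²] − (E[T])² = 50.4 − (-5.52)² = 19.9296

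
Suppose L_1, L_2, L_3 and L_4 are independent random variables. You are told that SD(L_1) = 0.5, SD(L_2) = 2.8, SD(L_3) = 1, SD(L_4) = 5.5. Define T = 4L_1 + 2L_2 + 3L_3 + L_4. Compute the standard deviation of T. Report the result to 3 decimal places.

V(L_1) = 0.25, V(L_2) = 7.84, V(L_3) = 1, V(L_4) = 30.25
By independence, V(T) = (4)²V(L_1) + (2)²V(L_2) + (3)²V(L_3) + (1)²V(L_4)
= (4)²·0.25 + (2)²·7.84 + (3)²·1 + (1)²·30.25 = 74.61
SD(T) = √74.61 ≈ 8.638

8.638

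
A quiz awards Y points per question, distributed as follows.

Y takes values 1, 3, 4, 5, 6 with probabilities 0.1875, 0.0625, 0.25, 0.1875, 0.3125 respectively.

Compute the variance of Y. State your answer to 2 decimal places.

E[Y] = (1)(0.1875) + (3)(0.0625) + (4)(0.25) + (5)(0.1875) + (6)(0.3125) = 4.1875
E[Y²] = (1)²(0.1875) + (3)²(0.0625) + (4)²(0.25) + (5)²(0.1875) + (6)²(0.3125) = 20.6875
Var(Y) = E[Y²] − (E[Y])² = 20.6875 − (4.1875)² = 3.15234375

3.15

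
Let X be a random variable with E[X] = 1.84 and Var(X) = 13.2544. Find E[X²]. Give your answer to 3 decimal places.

16.640

E[X²] = Var(X) + (E[X])² = 13.2544 + (1.84)² = 16.64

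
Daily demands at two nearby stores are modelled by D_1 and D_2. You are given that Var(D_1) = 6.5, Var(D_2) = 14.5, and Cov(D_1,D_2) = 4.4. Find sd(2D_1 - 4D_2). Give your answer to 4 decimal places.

Var(2D_1 - 4D_2) = (2)²·Var(D_1) + (-4)²·Var(D_2) + 2·(2)·(-4)·Cov(D_1,D_2)
= 4·6.5 + 16·14.5 + -16·4.4 = 187.6
sd(2D_1 - 4D_2) = √187.6 ≈ 13.6967

13.6967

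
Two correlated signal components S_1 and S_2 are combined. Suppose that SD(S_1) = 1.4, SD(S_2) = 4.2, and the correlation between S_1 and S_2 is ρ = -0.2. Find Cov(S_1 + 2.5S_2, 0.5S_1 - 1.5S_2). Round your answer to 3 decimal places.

Var(S_1) = (1.4)² = 1.96;  Var(S_2) = (4.2)² = 17.64
Cov(S_1,S_2) = ρ·SD(S_1)·SD(S_2) = -0.2·1.4·4.2 = -1.176
Cov(S_1 + 2.5S_2, 0.5S_1 - 1.5S_2) = (1)(0.5)Var(S_1) + (2.5)(-1.5)Var(S_2) + [(1)(-1.5) + (2.5)(0.5)]Cov(S_1,S_2)
= 0.5·1.96 + -3.75·17.64 + -0.25·-1.176 = -64.876

-64.876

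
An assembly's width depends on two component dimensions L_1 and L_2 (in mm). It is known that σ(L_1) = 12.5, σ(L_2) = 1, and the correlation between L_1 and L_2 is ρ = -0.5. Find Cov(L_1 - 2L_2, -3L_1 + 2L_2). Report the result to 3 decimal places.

-522.750

Var(L_1) = (12.5)² = 156.25;  Var(L_2) = (1)² = 1
Cov(L_1,L_2) = ρ·σ(L_1)·σ(L_2) = -0.5·12.5·1 = -6.25
Cov(L_1 - 2L_2, -3L_1 + 2L_2) = (1)(-3)Var(L_1) + (-2)(2)Var(L_2) + [(1)(2) + (-2)(-3)]Cov(L_1,L_2)
= -3·156.25 + -4·1 + 8·-6.25 = -522.75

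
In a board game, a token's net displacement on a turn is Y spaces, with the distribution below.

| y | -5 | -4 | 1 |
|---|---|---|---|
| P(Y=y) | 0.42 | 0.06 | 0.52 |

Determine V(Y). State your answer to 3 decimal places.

8.668

E[Y] = (-5)(0.42) + (-4)(0.06) + (1)(0.52) = -1.82
E[Y²] = (-5)²(0.42) + (-4)²(0.06) + (1)²(0.52) = 11.98
V(Y) = E[Y²] − (E[Y])² = 11.98 − (-1.82)² = 8.6676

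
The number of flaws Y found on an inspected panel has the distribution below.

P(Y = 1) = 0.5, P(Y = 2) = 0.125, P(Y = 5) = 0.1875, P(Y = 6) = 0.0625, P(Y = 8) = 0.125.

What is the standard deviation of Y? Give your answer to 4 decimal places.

2.5610

E[Y] = (1)(0.5) + (2)(0.125) + (5)(0.1875) + (6)(0.0625) + (8)(0.125) = 3.0625
E[Y²] = (1)²(0.5) + (2)²(0.125) + (5)²(0.1875) + (6)²(0.0625) + (8)²(0.125) = 15.9375
V(Y) = E[Y²] − (E[Y])² = 15.9375 − (3.0625)² = 6.55859375
sd(Y) = √6.55859375 ≈ 2.5610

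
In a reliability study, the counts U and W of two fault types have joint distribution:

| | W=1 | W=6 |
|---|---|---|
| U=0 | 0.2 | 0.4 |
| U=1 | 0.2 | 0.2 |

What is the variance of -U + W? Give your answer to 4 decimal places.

E[U] = 0.4,  E[W] = 4,  E[UW] = 1.4
Var(U) = 0.4 − (0.4)² = 0.24;  Var(W) = 22 − (4)² = 6
Cov(U,W) = 1.4 − (0.4)(4) = -0.2
Var(-U + W) = (-1)²·0.24 + (1)²·6 + 2·(-1)·(1)·-0.2 = 6.64

6.6400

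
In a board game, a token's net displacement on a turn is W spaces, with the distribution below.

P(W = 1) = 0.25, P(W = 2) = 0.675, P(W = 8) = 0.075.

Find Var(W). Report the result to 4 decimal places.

2.9100

E[W] = (1)(0.25) + (2)(0.675) + (8)(0.075) = 2.2
E[W²] = (1)²(0.25) + (2)²(0.675) + (8)²(0.075) = 7.75
Var(W) = E[W²] − (E[W])² = 7.75 − (2.2)² = 2.91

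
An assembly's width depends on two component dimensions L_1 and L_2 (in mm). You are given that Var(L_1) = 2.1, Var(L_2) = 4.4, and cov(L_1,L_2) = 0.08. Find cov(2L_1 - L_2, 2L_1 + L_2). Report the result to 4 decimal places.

4.0000

cov(2L_1 - L_2, 2L_1 + L_2) = (2)(2)Var(L_1) + (-1)(1)Var(L_2) + [(2)(1) + (-1)(2)]cov(L_1,L_2)
= 4·2.1 + -1·4.4 + 0·0.08 = 4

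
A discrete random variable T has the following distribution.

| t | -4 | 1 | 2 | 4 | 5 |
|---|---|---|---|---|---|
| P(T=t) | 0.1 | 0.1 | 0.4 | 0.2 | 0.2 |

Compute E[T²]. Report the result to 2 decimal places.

11.50

E[T²] = (-4)²(0.1) + (1)²(0.1) + (2)²(0.4) + (4)²(0.2) + (5)²(0.2) = 11.5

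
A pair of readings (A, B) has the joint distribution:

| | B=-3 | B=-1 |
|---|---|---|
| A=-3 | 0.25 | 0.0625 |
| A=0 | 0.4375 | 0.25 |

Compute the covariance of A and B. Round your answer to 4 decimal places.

E[A] = -0.9375,  E[B] = -2.375
E[AB] = 2.4375
Cov(A,B) = E[AB] − E[A]E[B] = 2.4375 − (-0.9375)(-2.375) = 0.2109375

0.2109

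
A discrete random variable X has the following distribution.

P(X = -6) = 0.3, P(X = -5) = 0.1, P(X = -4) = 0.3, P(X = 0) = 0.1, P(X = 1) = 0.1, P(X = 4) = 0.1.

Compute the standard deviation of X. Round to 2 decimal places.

3.29

E[X] = (-6)(0.3) + (-5)(0.1) + (-4)(0.3) + (0)(0.1) + (1)(0.1) + (4)(0.1) = -3
E[X²] = (-6)²(0.3) + (-5)²(0.1) + (-4)²(0.3) + (0)²(0.1) + (1)²(0.1) + (4)²(0.1) = 19.8
V(X) = E[X²] − (E[X])² = 19.8 − (-3)² = 10.8
SD(X) = √10.8 ≈ 3.29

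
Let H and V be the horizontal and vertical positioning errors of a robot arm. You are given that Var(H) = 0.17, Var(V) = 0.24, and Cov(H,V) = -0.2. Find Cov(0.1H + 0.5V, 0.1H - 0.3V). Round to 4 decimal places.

-0.0383

Cov(0.1H + 0.5V, 0.1H - 0.3V) = (0.1)(0.1)Var(H) + (0.5)(-0.3)Var(V) + [(0.1)(-0.3) + (0.5)(0.1)]Cov(H,V)
= 0.01·0.17 + -0.15·0.24 + 0.02·-0.2 = -0.0383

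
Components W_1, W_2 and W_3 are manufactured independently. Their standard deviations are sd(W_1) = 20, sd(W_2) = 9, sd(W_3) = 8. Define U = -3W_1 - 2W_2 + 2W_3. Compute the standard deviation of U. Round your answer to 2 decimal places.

Var(W_1) = 400, Var(W_2) = 81, Var(W_3) = 64
By independence, Var(U) = (-3)²Var(W_1) + (-2)²Var(W_2) + (2)²Var(W_3)
= (-3)²·400 + (-2)²·81 + (2)²·64 = 4180
sd(U) = √4180 ≈ 64.65

64.65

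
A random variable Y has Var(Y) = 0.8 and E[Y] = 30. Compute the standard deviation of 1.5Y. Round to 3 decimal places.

1.342

Var(1.5Y) = (1.5)²·0.8 = 1.8
SD(1.5Y) = √1.8 ≈ 1.342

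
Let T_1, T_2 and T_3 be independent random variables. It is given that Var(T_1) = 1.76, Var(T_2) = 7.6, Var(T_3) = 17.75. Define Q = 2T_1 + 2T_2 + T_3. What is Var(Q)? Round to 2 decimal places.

By independence, Var(Q) = (2)²Var(T_1) + (2)²Var(T_2) + (1)²Var(T_3)
= (2)²·1.76 + (2)²·7.6 + (1)²·17.75 = 55.19

55.19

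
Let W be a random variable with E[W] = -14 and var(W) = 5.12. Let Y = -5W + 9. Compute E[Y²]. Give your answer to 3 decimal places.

E[-5W + 9] = -5·-14 + 9 = 79
var(-5W + 9) = (-5)²·5.12 = 128
E[Y²] = var(Y) + (E[Y])² = 128 + (79)² = 6369

6369.000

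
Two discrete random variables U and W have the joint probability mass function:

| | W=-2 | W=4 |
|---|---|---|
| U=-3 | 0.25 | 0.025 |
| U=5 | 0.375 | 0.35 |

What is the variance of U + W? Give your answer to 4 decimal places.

E[U] = 2.8,  E[W] = 0.25,  E[UW] = 4.45
Var(U) = 20.6 − (2.8)² = 12.76;  Var(W) = 8.5 − (0.25)² = 8.4375
Cov(U,W) = 4.45 − (2.8)(0.25) = 3.75
Var(U + W) = (1)²·12.76 + (1)²·8.4375 + 2·(1)·(1)·3.75 = 28.6975

28.6975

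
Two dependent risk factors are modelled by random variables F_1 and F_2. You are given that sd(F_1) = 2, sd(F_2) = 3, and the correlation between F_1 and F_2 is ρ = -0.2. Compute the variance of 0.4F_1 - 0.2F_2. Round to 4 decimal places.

1.1920

var(F_1) = (2)² = 4;  var(F_2) = (3)² = 9
cov(F_1,F_2) = ρ·sd(F_1)·sd(F_2) = -0.2·2·3 = -1.2
var(0.4F_1 - 0.2F_2) = (0.4)²·var(F_1) + (-0.2)²·var(F_2) + 2·(0.4)·(-0.2)·cov(F_1,F_2)
= 0.16·4 + 0.04·9 + -0.16·-1.2 = 1.192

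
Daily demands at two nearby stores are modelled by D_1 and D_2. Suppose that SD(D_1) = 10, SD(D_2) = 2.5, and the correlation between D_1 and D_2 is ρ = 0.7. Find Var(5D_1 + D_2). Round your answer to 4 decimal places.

2681.2500

Var(D_1) = (10)² = 100;  Var(D_2) = (2.5)² = 6.25
cov(D_1,D_2) = ρ·SD(D_1)·SD(D_2) = 0.7·10·2.5 = 17.5
Var(5D_1 + D_2) = (5)²·Var(D_1) + (1)²·Var(D_2) + 2·(5)·(1)·cov(D_1,D_2)
= 25·100 + 1·6.25 + 10·17.5 = 2681.25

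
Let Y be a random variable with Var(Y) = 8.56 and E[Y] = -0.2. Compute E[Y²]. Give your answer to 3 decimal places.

8.600

E[Y²] = Var(Y) + (E[Y])² = 8.56 + (-0.2)² = 8.6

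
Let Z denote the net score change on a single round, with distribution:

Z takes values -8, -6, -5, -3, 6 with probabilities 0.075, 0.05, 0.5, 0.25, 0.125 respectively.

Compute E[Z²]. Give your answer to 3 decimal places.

25.850

E[Z²] = (-8)²(0.075) + (-6)²(0.05) + (-5)²(0.5) + (-3)²(0.25) + (6)²(0.125) = 25.85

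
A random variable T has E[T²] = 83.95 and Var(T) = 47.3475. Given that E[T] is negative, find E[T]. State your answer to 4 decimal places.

-6.0500

(E[T])² = E[T²] − Var(T) = 83.95 − 47.3475 = 36.6025
E[T] = −√36.6025 = -6.05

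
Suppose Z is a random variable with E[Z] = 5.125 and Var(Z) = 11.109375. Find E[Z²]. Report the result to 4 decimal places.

E[Z²] = Var(Z) + (E[Z])² = 11.109375 + (5.125)² = 37.375

37.3750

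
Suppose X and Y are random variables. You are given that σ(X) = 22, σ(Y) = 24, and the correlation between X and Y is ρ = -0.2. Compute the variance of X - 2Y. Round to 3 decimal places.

3210.400

Var(X) = (22)² = 484;  Var(Y) = (24)² = 576
Cov(X,Y) = ρ·σ(X)·σ(Y) = -0.2·22·24 = -105.6
Var(X - 2Y) = (1)²·Var(X) + (-2)²·Var(Y) + 2·(1)·(-2)·Cov(X,Y)
= 1·484 + 4·576 + -4·-105.6 = 3210.4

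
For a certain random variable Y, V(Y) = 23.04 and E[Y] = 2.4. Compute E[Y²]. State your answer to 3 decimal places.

28.800

E[Y²] = V(Y) + (E[Y])² = 23.04 + (2.4)² = 28.8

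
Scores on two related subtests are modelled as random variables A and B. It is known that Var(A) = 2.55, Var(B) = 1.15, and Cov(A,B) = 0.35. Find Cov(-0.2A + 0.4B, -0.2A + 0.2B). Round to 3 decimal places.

Cov(-0.2A + 0.4B, -0.2A + 0.2B) = (-0.2)(-0.2)Var(A) + (0.4)(0.2)Var(B) + [(-0.2)(0.2) + (0.4)(-0.2)]Cov(A,B)
= 0.04·2.55 + 0.08·1.15 + -0.12·0.35 = 0.152

0.152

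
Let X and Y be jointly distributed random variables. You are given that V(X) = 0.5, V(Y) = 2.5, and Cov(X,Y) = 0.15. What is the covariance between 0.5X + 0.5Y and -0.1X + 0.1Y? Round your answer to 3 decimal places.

Cov(0.5X + 0.5Y, -0.1X + 0.1Y) = (0.5)(-0.1)V(X) + (0.5)(0.1)V(Y) + [(0.5)(0.1) + (0.5)(-0.1)]Cov(X,Y)
= -0.05·0.5 + 0.05·2.5 + 0·0.15 = 0.1

0.100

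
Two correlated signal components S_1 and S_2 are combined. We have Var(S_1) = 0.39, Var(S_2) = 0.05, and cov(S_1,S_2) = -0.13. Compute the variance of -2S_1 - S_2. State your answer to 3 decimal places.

Var(-2S_1 - S_2) = (-2)²·Var(S_1) + (-1)²·Var(S_2) + 2·(-2)·(-1)·cov(S_1,S_2)
= 4·0.39 + 1·0.05 + 4·-0.13 = 1.09

1.090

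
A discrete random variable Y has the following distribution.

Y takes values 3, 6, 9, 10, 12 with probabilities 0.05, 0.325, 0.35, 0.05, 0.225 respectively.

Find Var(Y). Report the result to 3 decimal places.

E[Y] = (3)(0.05) + (6)(0.325) + (9)(0.35) + (10)(0.05) + (12)(0.225) = 8.45
E[Y²] = (3)²(0.05) + (6)²(0.325) + (9)²(0.35) + (10)²(0.05) + (12)²(0.225) = 77.9
Var(Y) = E[Y²] − (E[Y])² = 77.9 − (8.45)² = 6.4975

6.498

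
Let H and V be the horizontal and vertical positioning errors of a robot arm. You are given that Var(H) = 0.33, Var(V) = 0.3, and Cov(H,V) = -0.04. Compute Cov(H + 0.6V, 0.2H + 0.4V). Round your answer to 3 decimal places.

0.117

Cov(H + 0.6V, 0.2H + 0.4V) = (1)(0.2)Var(H) + (0.6)(0.4)Var(V) + [(1)(0.4) + (0.6)(0.2)]Cov(H,V)
= 0.2·0.33 + 0.24·0.3 + 0.52·-0.04 = 0.1172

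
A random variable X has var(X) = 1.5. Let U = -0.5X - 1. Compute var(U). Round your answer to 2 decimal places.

var(-0.5X - 1) = (-0.5)²·var(X) = 0.25·1.5 = 0.375

0.38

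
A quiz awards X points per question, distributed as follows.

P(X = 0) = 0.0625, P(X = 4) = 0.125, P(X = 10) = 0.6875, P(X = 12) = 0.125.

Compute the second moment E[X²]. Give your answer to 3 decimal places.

E[X²] = (0)²(0.0625) + (4)²(0.125) + (10)²(0.6875) + (12)²(0.125) = 88.75

88.750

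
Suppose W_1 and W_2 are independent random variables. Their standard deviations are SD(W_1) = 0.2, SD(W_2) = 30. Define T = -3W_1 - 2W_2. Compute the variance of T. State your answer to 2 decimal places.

3600.36

var(W_1) = 0.04, var(W_2) = 900
By independence, var(T) = (-3)²var(W_1) + (-2)²var(W_2)
= (-3)²·0.04 + (-2)²·900 = 3600.36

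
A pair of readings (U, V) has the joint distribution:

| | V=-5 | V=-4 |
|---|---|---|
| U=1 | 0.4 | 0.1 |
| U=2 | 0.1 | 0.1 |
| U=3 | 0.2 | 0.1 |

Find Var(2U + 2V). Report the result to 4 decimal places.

4.3600

E[U] = 1.8,  E[V] = -4.7,  E[UV] = -8.4
Var(U) = 4 − (1.8)² = 0.76;  Var(V) = 22.3 − (-4.7)² = 0.21
Cov(U,V) = -8.4 − (1.8)(-4.7) = 0.06
Var(2U + 2V) = (2)²·0.76 + (2)²·0.21 + 2·(2)·(2)·0.06 = 4.36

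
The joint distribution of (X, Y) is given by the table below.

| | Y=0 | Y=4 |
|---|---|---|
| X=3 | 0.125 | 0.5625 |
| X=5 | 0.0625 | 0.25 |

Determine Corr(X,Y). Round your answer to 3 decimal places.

-0.022

E[X] = 3.625,  E[Y] = 3.25
E[XY] = 11.75
Cov(X,Y) = E[XY] − E[X]E[Y] = 11.75 − (3.625)(3.25) = -0.03125
V(X) = 0.859375,  V(Y) = 2.4375
ρ = -0.03125 / √(0.859375·2.4375) ≈ -0.022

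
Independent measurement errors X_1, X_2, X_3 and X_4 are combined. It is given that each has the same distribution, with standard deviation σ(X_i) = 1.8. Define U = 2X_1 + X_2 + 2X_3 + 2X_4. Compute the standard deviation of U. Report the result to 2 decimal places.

Var(X_i) = (1.8)² = 3.24
By independence, Var(U) = (2)²Var(X_1) + (1)²Var(X_2) + (2)²Var(X_3) + (2)²Var(X_4)
= (2)²·3.24 + (1)²·3.24 + (2)²·3.24 + (2)²·3.24 = 42.12
σ(U) = √42.12 ≈ 6.49

6.49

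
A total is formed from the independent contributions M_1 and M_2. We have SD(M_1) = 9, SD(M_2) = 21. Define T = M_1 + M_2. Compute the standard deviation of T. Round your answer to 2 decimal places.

22.85

Var(M_1) = 81, Var(M_2) = 441
By independence, Var(T) = (1)²Var(M_1) + (1)²Var(M_2)
= (1)²·81 + (1)²·441 = 522
SD(T) = √522 ≈ 22.85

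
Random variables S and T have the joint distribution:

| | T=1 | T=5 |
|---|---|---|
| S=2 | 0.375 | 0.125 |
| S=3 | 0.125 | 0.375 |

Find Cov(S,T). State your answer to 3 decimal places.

0.500

E[S] = 2.5,  E[T] = 3
E[ST] = 8
Cov(S,T) = E[ST] − E[S]E[T] = 8 − (2.5)(3) = 0.5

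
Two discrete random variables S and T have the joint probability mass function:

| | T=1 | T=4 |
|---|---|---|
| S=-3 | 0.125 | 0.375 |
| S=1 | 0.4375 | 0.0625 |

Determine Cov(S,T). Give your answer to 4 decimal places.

-1.8750

E[S] = -1,  E[T] = 2.3125
E[ST] = -4.1875
Cov(S,T) = E[ST] − E[S]E[T] = -4.1875 − (-1)(2.3125) = -1.875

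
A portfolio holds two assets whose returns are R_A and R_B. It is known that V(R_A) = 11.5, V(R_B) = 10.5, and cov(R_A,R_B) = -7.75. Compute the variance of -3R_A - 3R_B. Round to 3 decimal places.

V(-3R_A - 3R_B) = (-3)²·V(R_A) + (-3)²·V(R_B) + 2·(-3)·(-3)·cov(R_A,R_B)
= 9·11.5 + 9·10.5 + 18·-7.75 = 58.5

58.500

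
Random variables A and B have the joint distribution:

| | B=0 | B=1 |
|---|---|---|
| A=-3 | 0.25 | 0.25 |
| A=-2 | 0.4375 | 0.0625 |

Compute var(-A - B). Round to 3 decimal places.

0.277

E[A] = -2.5,  E[B] = 0.3125,  E[AB] = -0.875
var(A) = 6.5 − (-2.5)² = 0.25;  var(B) = 0.3125 − (0.3125)² = 0.21484375
cov(A,B) = -0.875 − (-2.5)(0.3125) = -0.09375
var(-A - B) = (-1)²·0.25 + (-1)²·0.21484375 + 2·(-1)·(-1)·-0.09375 = 0.27734375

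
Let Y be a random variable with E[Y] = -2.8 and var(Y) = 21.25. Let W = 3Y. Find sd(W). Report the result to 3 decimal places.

var(3Y) = (3)²·21.25 = 191.25
sd(W) = √191.25 ≈ 13.829

13.829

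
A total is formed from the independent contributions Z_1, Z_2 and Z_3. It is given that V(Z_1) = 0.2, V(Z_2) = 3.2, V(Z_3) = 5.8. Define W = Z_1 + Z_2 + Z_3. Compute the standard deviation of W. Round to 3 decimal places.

By independence, V(W) = (1)²V(Z_1) + (1)²V(Z_2) + (1)²V(Z_3)
= (1)²·0.2 + (1)²·3.2 + (1)²·5.8 = 9.2
sd(W) = √9.2 ≈ 3.033

3.033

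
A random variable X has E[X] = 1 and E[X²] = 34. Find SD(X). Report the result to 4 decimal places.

5.7446

Var(X) = 34 − (1)² = 33
SD(X) = √33 ≈ 5.7446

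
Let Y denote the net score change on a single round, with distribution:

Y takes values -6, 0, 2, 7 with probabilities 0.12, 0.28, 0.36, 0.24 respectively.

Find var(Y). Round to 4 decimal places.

14.6976

E[Y] = (-6)(0.12) + (0)(0.28) + (2)(0.36) + (7)(0.24) = 1.68
E[Y²] = (-6)²(0.12) + (0)²(0.28) + (2)²(0.36) + (7)²(0.24) = 17.52
var(Y) = E[Y²] − (E[Y])² = 17.52 − (1.68)² = 14.6976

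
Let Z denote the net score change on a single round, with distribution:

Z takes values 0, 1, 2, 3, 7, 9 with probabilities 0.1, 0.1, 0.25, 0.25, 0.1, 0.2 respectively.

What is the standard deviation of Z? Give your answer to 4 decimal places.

E[Z] = (0)(0.1) + (1)(0.1) + (2)(0.25) + (3)(0.25) + (7)(0.1) + (9)(0.2) = 3.85
E[Z²] = (0)²(0.1) + (1)²(0.1) + (2)²(0.25) + (3)²(0.25) + (7)²(0.1) + (9)²(0.2) = 24.45
var(Z) = E[Z²] − (E[Z])² = 24.45 − (3.85)² = 9.6275
σ(Z) = √9.6275 ≈ 3.1028

3.1028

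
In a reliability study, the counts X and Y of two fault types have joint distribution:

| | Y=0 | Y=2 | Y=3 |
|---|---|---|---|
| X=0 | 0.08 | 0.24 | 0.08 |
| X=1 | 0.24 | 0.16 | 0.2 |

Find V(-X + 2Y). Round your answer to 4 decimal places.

E[X] = 0.6,  E[Y] = 1.64,  E[XY] = 0.92
V(X) = 0.6 − (0.6)² = 0.24;  V(Y) = 4.12 − (1.64)² = 1.4304
cov(X,Y) = 0.92 − (0.6)(1.64) = -0.064
V(-X + 2Y) = (-1)²·0.24 + (2)²·1.4304 + 2·(-1)·(2)·-0.064 = 6.2176

6.2176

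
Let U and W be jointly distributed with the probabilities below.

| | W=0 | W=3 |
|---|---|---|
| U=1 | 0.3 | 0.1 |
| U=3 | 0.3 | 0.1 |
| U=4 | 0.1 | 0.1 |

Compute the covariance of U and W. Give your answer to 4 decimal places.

E[U] = 2.4,  E[W] = 0.9
E[UW] = 2.4
cov(U,W) = E[UW] − E[U]E[W] = 2.4 − (2.4)(0.9) = 0.24

0.2400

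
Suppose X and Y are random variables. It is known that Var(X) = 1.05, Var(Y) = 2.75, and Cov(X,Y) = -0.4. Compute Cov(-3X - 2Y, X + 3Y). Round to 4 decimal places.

Cov(-3X - 2Y, X + 3Y) = (-3)(1)Var(X) + (-2)(3)Var(Y) + [(-3)(3) + (-2)(1)]Cov(X,Y)
= -3·1.05 + -6·2.75 + -11·-0.4 = -15.25

-15.2500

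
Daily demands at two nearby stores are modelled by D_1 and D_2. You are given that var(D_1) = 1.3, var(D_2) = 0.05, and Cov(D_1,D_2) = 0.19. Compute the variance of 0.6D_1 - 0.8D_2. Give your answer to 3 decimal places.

var(0.6D_1 - 0.8D_2) = (0.6)²·var(D_1) + (-0.8)²·var(D_2) + 2·(0.6)·(-0.8)·Cov(D_1,D_2)
= 0.36·1.3 + 0.64·0.05 + -0.96·0.19 = 0.3176

0.318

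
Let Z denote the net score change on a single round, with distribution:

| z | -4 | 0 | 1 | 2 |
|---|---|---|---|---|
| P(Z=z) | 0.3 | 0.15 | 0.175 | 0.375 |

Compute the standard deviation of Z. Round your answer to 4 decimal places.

2.5297

E[Z] = (-4)(0.3) + (0)(0.15) + (1)(0.175) + (2)(0.375) = -0.275
E[Z²] = (-4)²(0.3) + (0)²(0.15) + (1)²(0.175) + (2)²(0.375) = 6.475
V(Z) = E[Z²] − (E[Z])² = 6.475 − (-0.275)² = 6.399375
sd(Z) = √6.399375 ≈ 2.5297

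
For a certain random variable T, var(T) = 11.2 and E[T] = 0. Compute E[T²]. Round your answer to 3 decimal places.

11.200

E[T²] = var(T) + (E[T])² = 11.2 + (0)² = 11.2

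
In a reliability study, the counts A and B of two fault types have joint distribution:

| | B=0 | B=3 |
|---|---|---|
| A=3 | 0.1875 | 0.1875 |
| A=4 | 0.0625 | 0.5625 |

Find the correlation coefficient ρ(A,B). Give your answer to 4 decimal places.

0.4472

E[A] = 3.625,  E[B] = 2.25
E[AB] = 8.4375
Cov(A,B) = E[AB] − E[A]E[B] = 8.4375 − (3.625)(2.25) = 0.28125
Var(A) = 0.234375,  Var(B) = 1.6875
ρ = 0.28125 / √(0.234375·1.6875) ≈ 0.4472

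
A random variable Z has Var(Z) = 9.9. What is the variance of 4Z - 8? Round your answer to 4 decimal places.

158.4000

Var(4Z - 8) = (4)²·Var(Z) = 16·9.9 = 158.4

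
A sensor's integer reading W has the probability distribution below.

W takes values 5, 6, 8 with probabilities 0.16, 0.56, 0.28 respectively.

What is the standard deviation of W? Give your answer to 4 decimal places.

1.0583

E[W] = (5)(0.16) + (6)(0.56) + (8)(0.28) = 6.4
E[W²] = (5)²(0.16) + (6)²(0.56) + (8)²(0.28) = 42.08
var(W) = E[W²] − (E[W])² = 42.08 − (6.4)² = 1.12
SD(W) = √1.12 ≈ 1.0583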